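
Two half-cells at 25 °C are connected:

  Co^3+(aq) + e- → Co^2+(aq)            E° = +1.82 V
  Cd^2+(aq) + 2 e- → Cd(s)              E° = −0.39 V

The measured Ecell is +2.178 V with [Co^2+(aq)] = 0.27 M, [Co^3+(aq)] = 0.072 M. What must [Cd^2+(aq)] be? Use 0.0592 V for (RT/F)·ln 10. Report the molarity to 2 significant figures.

Co³⁺/Co²⁺ is the cathode (higher E°); E°cell = +1.82 − (−0.39) = +2.21 V with n = 2.
From the Nernst equation, log Q = n(E° − E)/0.0592 = 2·(+2.21 − (+2.178))/0.0592 = 1.081.
Balancing electrons gives 2 Co^3+(aq) + Cd(s) → 2 Co^2+(aq) + Cd^2+(aq); thus Q = ([Co^2+(aq)]^2·[Cd^2+(aq)]) / [Co^3+(aq)]^2.
Isolating [Cd^2+(aq)] in Q = 10^{1.081} yields log [Cd^2+(aq)] = −0.067, i.e. 0.86 M.

0.86 M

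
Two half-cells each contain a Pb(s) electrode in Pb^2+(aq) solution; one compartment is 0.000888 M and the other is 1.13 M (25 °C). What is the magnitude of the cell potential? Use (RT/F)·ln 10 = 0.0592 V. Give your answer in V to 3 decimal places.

0.092 V

For a concentration cell E°cell = 0, since both electrodes use the same couple.
The compartment with the higher Pb^2+(aq) concentration (1.13 M) acts as the cathode; ions are reduced there and produced at the dilute (0.000888 M) anode.
With n = 2, Ecell = −(0.0592/2)·log([dilute]/[conc]) = −(0.0592/2)·log(0.000888/1.13) = +0.092 V.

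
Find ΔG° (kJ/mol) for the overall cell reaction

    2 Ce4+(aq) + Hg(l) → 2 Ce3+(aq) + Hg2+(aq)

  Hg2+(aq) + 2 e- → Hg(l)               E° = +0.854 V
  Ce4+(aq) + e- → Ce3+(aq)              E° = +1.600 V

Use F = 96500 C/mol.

−144 kJ/mol

In the reaction as written Ce4+(aq) is reduced, so the Ce⁴⁺/Ce³⁺ couple is the cathode and Hg²⁺/Hg is the anode.
E°cell = +1.600 − (+0.854) = +0.746 V; balancing electrons gives n = 2.
ΔG° = −nFE°cell = −(2)(96500)(+0.746) J/mol = −144 kJ/mol.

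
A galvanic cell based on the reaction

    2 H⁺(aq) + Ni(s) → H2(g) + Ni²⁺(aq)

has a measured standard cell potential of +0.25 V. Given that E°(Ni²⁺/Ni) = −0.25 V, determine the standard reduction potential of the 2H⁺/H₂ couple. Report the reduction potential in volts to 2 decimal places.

In the reaction as written the 2H⁺/H₂ couple is reduced (cathode) and Ni²⁺/Ni is oxidized (anode), so E°cell = E°(2H⁺/H₂) − E°(Ni²⁺/Ni).
E°(2H⁺/H₂) = E°cell + E°(anode) = +0.25 + (−0.25) = +0.00 V.

+0.00 V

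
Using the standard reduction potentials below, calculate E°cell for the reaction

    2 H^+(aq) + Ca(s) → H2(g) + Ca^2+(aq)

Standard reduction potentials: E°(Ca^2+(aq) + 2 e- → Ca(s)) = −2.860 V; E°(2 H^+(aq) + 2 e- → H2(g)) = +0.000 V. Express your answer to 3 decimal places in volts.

+2.860 V

H^+(aq) gains electrons, so the 2H⁺/H₂ couple is the cathode; the Ca²⁺/Ca couple is the anode.
E°cell = E°(cathode) − E°(anode) = +0.000 − (−2.860) = +2.860 V.
The positive value indicates the reaction is spontaneous as written.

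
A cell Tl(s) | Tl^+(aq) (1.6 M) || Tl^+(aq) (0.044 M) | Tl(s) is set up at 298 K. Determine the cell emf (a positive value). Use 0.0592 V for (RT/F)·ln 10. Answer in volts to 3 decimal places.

For a concentration cell E°cell = 0, since both electrodes use the same couple.
The compartment with the higher Tl^+(aq) concentration (1.6 M) acts as the cathode; ions are reduced there and produced at the dilute (0.044 M) anode.
With n = 1, Ecell = −(0.0592/1)·log([dilute]/[conc]) = −(0.0592/1)·log(0.044/1.6) = +0.092 V.

0.092 V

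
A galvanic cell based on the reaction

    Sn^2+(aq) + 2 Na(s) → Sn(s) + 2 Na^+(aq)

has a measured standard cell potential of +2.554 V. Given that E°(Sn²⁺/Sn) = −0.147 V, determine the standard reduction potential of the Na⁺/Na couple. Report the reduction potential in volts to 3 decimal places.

−2.701 V

In the reaction as written the Sn²⁺/Sn couple is reduced (cathode) and Na⁺/Na is oxidized (anode), so E°cell = E°(Sn²⁺/Sn) − E°(Na⁺/Na).
E°(Na⁺/Na) = E°(cathode) − E°cell = −0.147 − (+2.554) = −2.701 V.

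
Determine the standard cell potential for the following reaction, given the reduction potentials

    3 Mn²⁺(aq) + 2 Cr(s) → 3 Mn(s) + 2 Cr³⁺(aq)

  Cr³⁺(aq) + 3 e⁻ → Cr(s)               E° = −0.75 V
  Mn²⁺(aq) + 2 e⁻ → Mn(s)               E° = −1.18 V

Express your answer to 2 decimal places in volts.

−0.43 V

In the reaction as written, Mn²⁺(aq) is reduced (cathode) and Cr³⁺(aq) is produced by oxidation at the anode.
E°cell = E°(cathode) − E°(anode) = −1.18 − (−0.75) = −0.43 V.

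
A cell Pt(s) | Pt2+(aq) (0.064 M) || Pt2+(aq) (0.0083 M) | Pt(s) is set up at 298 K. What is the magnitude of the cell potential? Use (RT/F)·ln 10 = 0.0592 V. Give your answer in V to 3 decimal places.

0.026 V

For a concentration cell E°cell = 0, since both electrodes use the same couple.
The compartment with the higher Pt2+(aq) concentration (0.064 M) acts as the cathode; ions are reduced there and produced at the dilute (0.0083 M) anode.
With n = 2, Ecell = −(0.0592/2)·log([dilute]/[conc]) = −(0.0592/2)·log(0.0083/0.064) = +0.026 V.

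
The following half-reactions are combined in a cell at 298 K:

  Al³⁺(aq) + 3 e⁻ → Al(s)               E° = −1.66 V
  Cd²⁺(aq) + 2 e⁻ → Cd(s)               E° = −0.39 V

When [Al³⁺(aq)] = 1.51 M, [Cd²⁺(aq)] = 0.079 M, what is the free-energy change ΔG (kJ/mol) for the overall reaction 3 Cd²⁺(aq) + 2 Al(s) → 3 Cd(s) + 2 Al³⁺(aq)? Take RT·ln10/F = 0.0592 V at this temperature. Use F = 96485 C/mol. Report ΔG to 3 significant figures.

−714 kJ/mol

With Cd²⁺/Cd reduced at the cathode, E°cell = −0.39 − (−1.66) = +1.27 V and n = 6.
Q = [Al³⁺(aq)]^2 / [Cd²⁺(aq)]^3 = 4.62×10^3, so log Q = 3.665 and E = +1.27 − (0.0592/6)(3.665) = +1.2338 V.
Finally ΔG = −nFE = −(6)(96485 C/mol)(+1.2338 V) = −714 kJ/mol.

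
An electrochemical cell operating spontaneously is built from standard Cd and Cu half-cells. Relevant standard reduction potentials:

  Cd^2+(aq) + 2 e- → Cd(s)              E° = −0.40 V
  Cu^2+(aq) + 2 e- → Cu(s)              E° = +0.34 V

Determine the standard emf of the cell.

+0.74 V

The Cu²⁺/Cu couple has the higher E°, so Cu ion is reduced (cathode) and Cd is oxidized (anode).
E°cell = E°(cathode) − E°(anode) = +0.34 − (−0.40) = +0.74 V.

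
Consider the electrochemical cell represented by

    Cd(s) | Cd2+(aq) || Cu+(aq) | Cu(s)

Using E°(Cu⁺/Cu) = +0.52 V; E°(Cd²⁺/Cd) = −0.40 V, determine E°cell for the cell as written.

+0.92 V

By convention the left-hand electrode in cell notation is the anode (oxidation) and the right-hand electrode is the cathode (reduction).
E°cell = E°(right) − E°(left) = +0.52 − (−0.40) = +0.92 V.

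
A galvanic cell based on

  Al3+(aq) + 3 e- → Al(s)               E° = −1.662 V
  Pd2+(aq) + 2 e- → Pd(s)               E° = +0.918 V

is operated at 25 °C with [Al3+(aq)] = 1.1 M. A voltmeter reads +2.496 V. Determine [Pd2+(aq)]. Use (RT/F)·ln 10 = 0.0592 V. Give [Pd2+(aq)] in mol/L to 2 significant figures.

0.0015 M

Pd²⁺/Pd is the cathode (higher E°); E°cell = +0.918 − (−1.662) = +2.580 V with n = 6.
From the Nernst equation, log Q = n(E° − E)/0.0592 = 6·(+2.580 − (+2.496))/0.0592 = 8.514.
For 3 Pd2+(aq) + 2 Al(s) → 3 Pd(s) + 2 Al3+(aq), the reaction quotient is Q = [Al3+(aq)]^2 / [Pd2+(aq)]^3.
Solving for the unknown gives log [Pd2+(aq)] = −2.810, so [Pd2+(aq)] ≈ 0.0015 M.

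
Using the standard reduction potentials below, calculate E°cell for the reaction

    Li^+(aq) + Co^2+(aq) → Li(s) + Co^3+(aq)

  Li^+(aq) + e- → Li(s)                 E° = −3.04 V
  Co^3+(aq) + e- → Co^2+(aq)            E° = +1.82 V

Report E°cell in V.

Li^+(aq) gains electrons, so the Li⁺/Li couple is the cathode; the Co³⁺/Co²⁺ couple is the anode.
E°cell = E°(cathode) − E°(anode) = −3.04 − (+1.82) = −4.86 V.
The negative E°cell means the reaction is non-spontaneous in the direction written.

−4.86 V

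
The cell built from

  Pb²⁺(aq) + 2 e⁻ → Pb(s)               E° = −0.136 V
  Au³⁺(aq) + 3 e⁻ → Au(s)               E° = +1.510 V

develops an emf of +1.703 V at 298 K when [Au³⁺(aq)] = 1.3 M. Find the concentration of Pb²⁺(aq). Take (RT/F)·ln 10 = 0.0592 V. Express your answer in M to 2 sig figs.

0.014 M

With Au³⁺/Au at the cathode and Pb²⁺/Pb at the anode, E°cell = +1.510 − (−0.136) = +1.646 V (n = 6).
Rearranging E = E° − (0.0592/n)·log Q gives log Q = 6(+1.646 − (+1.703))/0.0592 = −5.777.
Balancing electrons gives 2 Au³⁺(aq) + 3 Pb(s) → 2 Au(s) + 3 Pb²⁺(aq); thus Q = [Pb²⁺(aq)]^3 / [Au³⁺(aq)]^2.
Substituting the known concentrations and solving, log [Pb²⁺(aq)] = −1.850 and [Pb²⁺(aq)] = 0.014 M.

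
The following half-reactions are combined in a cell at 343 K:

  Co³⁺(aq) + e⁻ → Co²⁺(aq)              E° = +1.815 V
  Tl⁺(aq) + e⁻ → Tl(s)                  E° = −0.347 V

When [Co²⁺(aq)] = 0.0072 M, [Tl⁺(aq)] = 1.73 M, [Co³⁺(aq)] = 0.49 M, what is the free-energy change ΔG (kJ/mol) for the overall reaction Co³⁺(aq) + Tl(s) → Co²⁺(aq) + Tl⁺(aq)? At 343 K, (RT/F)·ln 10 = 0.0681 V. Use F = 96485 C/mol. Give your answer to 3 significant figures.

−219 kJ/mol

E°cell = +1.815 − (−0.347) = +2.162 V; the balanced reaction transfers n = 1 electron.
Here Q = ([Co²⁺(aq)]·[Tl⁺(aq)]) / [Co³⁺(aq)] = 0.0254 (log Q = −1.595), giving E = +2.162 − (0.0681/1)·(−1.595) = +2.2706 V.
Finally ΔG = −nFE = −(1)(96485 C/mol)(+2.2706 V) = −219 kJ/mol.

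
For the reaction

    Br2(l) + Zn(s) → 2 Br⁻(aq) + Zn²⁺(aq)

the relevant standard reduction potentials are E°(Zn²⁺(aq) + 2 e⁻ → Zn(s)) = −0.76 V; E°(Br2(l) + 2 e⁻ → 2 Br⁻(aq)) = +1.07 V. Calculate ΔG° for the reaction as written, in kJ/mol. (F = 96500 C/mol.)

−353 kJ/mol

In the reaction as written Br2(l) is reduced, so the Br₂/Br⁻ couple is the cathode and Zn²⁺/Zn is the anode.
E°cell = +1.07 − (−0.76) = +1.83 V; balancing electrons gives n = 2.
ΔG° = −nFE°cell = −(2)(96500)(+1.83) J/mol = −353 kJ/mol.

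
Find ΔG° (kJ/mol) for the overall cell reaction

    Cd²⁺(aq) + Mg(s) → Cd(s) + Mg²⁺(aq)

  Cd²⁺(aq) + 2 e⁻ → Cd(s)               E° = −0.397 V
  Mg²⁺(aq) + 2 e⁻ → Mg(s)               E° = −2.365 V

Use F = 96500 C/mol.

In the reaction as written Cd²⁺(aq) is reduced, so the Cd²⁺/Cd couple is the cathode and Mg²⁺/Mg is the anode.
E°cell = −0.397 − (−2.365) = +1.968 V; balancing electrons gives n = 2.
ΔG° = −nFE°cell = −(2)(96500)(+1.968) J/mol = −380 kJ/mol.

−380 kJ/mol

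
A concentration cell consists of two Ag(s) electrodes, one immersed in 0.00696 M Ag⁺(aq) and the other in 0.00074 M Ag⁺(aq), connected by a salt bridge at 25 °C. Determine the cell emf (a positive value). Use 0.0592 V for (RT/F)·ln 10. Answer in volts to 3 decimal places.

0.058 V

For a concentration cell E°cell = 0, since both electrodes use the same couple.
The compartment with the higher Ag⁺(aq) concentration (0.00696 M) acts as the cathode; ions are reduced there and produced at the dilute (0.00074 M) anode.
With n = 1, Ecell = −(0.0592/1)·log([dilute]/[conc]) = −(0.0592/1)·log(0.00074/0.00696) = +0.058 V.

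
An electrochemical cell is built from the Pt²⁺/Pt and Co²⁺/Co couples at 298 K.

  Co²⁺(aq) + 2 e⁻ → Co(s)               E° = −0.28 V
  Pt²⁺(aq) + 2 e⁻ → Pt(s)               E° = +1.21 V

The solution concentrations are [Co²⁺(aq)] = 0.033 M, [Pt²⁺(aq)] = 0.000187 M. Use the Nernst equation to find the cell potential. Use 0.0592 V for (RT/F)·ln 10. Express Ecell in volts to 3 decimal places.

+1.423 V

Pt²⁺/Pt is reduced (cathode, E° = +1.21 V) and Co²⁺/Co is oxidized (anode).
E°cell = E°cat − E°an = +1.21 − (−0.28) = +1.49 V; n = 2.
Balancing gives Pt²⁺(aq) + Co(s) → Pt(s) + Co²⁺(aq); hence Q = [Co²⁺(aq)] / [Pt²⁺(aq)] = 176 (log Q = 2.247).
E = E° − (0.0592/n)·log Q = +1.49 − (0.0592/2)(2.247) = +1.423 V.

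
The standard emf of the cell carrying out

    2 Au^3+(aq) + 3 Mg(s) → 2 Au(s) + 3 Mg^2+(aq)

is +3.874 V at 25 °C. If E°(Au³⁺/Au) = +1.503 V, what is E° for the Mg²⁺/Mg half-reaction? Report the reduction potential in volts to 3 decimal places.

−2.371 V

In the reaction as written the Au³⁺/Au couple is reduced (cathode) and Mg²⁺/Mg is oxidized (anode), so E°cell = E°(Au³⁺/Au) − E°(Mg²⁺/Mg).
E°(Mg²⁺/Mg) = E°(cathode) − E°cell = +1.503 − (+3.874) = −2.371 V.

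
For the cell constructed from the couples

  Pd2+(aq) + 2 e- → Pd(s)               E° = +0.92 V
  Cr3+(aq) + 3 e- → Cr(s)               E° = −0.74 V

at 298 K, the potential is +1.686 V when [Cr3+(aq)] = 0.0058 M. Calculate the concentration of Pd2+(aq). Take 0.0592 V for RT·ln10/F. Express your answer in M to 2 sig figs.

0.24 M

The Pd²⁺/Pd couple has the larger reduction potential, so it is the cathode: E°cell = +0.92 − (−0.74) = +1.66 V and n = 6.
Since E = E° − (0.0592/n)·log Q, log Q = n(E° − E)/0.0592 = −2.635.
Balancing electrons gives 3 Pd2+(aq) + 2 Cr(s) → 3 Pd(s) + 2 Cr3+(aq); thus Q = [Cr3+(aq)]^2 / [Pd2+(aq)]^3.
Substituting the known concentrations and solving, log [Pd2+(aq)] = −0.613 and [Pd2+(aq)] = 0.24 M.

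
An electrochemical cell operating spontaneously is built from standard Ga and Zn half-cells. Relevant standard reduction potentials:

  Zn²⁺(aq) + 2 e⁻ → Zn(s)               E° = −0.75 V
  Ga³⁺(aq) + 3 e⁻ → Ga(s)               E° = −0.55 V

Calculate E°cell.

+0.20 V

Of the two couples in this cell, the one with the more positive reduction potential is reduced at the cathode: here that is Ga³⁺/Ga (−0.55 V); Zn²⁺/Zn (−0.75 V) is the anode.
E°cell = E°(cathode) − E°(anode) = −0.55 − (−0.75) = +0.20 V.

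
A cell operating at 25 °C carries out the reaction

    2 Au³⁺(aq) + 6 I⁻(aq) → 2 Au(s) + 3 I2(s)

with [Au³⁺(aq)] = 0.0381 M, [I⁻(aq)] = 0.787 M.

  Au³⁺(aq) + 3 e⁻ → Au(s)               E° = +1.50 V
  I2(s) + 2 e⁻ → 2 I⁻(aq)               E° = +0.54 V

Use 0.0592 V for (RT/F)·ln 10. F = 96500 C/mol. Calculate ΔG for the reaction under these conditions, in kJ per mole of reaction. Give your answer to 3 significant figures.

E°cell = +1.50 − (+0.54) = +0.96 V; the balanced reaction transfers n = 6 electrons.
Q = 1 / ([Au³⁺(aq)]^2·[I⁻(aq)]^6) = 2.9×10^3, so log Q = 3.462 and E = +0.96 − (0.0592/6)(3.462) = +0.9258 V.
Finally ΔG = −nFE = −(6)(96500 C/mol)(+0.9258 V) = −536 kJ/mol.

−536 kJ/mol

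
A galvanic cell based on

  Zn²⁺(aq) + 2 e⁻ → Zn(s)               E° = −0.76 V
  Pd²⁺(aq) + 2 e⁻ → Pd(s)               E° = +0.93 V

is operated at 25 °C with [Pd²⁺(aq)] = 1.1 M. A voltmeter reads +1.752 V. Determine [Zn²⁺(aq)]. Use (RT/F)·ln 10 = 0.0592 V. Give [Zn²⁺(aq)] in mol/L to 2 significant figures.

The Pd²⁺/Pd couple has the larger reduction potential, so it is the cathode: E°cell = +0.93 − (−0.76) = +1.69 V and n = 2.
Since E = E° − (0.0592/n)·log Q, log Q = n(E° − E)/0.0592 = −2.095.
Balancing electrons gives Pd²⁺(aq) + Zn(s) → Pd(s) + Zn²⁺(aq); thus Q = [Zn²⁺(aq)] / [Pd²⁺(aq)].
Substituting the known concentrations and solving, log [Zn²⁺(aq)] = −2.054 and [Zn²⁺(aq)] = 0.0088 M.

0.0088 M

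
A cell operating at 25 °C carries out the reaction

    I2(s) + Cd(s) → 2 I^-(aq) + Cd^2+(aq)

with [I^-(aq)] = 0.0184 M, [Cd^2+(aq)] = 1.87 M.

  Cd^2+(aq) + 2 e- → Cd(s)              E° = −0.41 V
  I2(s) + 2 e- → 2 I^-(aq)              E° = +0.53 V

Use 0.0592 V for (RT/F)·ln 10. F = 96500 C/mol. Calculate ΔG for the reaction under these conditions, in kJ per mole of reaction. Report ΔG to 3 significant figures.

E°cell = +0.53 − (−0.41) = +0.94 V; the balanced reaction transfers n = 2 electrons.
Here Q = [I^-(aq)]^2·[Cd^2+(aq)] = 0.000633 (log Q = −3.199), giving E = +0.94 − (0.0592/2)·(−3.199) = +1.0347 V.
ΔG = −nFE = −(2)(96500)(+1.0347) J/mol = −200 kJ/mol.

−200 kJ/mol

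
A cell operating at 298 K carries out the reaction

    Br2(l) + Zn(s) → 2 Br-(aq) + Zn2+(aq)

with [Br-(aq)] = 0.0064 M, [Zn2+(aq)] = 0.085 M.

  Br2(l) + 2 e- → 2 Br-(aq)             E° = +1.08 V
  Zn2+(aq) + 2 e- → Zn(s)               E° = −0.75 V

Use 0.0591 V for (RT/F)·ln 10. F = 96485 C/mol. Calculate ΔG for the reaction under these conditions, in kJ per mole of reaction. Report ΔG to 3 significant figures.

−384 kJ/mol

With Br₂/Br⁻ reduced at the cathode, E°cell = +1.08 − (−0.75) = +1.83 V and n = 2.
Q = [Br-(aq)]^2·[Zn2+(aq)] = 3.48×10^−6, so log Q = −5.458 and E = +1.83 − (0.0591/2)(−5.458) = +1.9913 V.
ΔG = −nFE = −(2)(96485)(+1.9913) J/mol = −384 kJ/mol.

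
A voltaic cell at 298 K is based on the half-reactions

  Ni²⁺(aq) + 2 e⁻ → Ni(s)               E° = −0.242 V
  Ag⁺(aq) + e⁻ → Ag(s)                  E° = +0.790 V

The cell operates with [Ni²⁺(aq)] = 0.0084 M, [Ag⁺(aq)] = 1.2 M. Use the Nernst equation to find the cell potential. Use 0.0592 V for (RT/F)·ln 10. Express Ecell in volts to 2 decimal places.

The Ag⁺/Ag couple has the more positive E°, so it is the cathode; Ni²⁺/Ni is the anode.
E°cell = E°cat − E°an = +0.790 − (−0.242) = +1.032 V; n = 2.
For the overall reaction 2 Ag⁺(aq) + Ni(s) → 2 Ag(s) + Ni²⁺(aq), Q = [Ni²⁺(aq)] / [Ag⁺(aq)]^2 = 0.00583, giving log Q = −2.234.
By the Nernst equation, E = +1.032 − (0.0592/2)·(−2.234) = +1.10 V.

+1.10 V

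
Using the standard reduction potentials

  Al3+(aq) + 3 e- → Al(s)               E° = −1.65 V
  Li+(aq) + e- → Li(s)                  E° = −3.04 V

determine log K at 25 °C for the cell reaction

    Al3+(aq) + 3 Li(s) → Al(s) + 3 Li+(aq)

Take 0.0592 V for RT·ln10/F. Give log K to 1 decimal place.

The Al³⁺/Al couple is reduced (cathode); E°cell = −1.65 − (−3.04) = +1.39 V with n = 3.
At equilibrium E = 0, so log K = nE°cell / 0.0592 = (3)(+1.39) / 0.0592 = 70.4.

log K = 70.4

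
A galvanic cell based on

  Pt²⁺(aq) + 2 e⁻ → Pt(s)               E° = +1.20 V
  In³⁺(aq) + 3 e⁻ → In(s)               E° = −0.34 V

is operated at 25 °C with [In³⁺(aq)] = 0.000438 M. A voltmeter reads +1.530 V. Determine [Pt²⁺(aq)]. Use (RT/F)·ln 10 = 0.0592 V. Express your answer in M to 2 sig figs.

0.0026 M

The Pt²⁺/Pt couple has the larger reduction potential, so it is the cathode: E°cell = +1.20 − (−0.34) = +1.54 V and n = 6.
From the Nernst equation, log Q = n(E° − E)/0.0592 = 6·(+1.54 − (+1.530))/0.0592 = 1.014.
The balanced reaction is 3 Pt²⁺(aq) + 2 In(s) → 3 Pt(s) + 2 In³⁺(aq), so Q = [In³⁺(aq)]^2 / [Pt²⁺(aq)]^3.
Substituting the known concentrations and solving, log [Pt²⁺(aq)] = −2.577 and [Pt²⁺(aq)] = 0.0026 M.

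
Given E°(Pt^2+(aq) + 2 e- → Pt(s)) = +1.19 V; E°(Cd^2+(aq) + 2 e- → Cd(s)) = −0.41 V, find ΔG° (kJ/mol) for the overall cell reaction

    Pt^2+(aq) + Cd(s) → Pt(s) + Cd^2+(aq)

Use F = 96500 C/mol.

−309 kJ/mol

In the reaction as written Pt^2+(aq) is reduced, so the Pt²⁺/Pt couple is the cathode and Cd²⁺/Cd is the anode.
E°cell = +1.19 − (−0.41) = +1.60 V; balancing electrons gives n = 2.
ΔG° = −nFE°cell = −(2)(96500)(+1.60) J/mol = −309 kJ/mol.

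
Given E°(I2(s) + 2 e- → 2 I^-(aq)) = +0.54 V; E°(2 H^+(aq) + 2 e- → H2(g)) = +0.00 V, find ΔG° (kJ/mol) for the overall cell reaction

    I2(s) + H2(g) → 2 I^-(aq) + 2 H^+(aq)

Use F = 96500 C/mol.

In the reaction as written I2(s) is reduced, so the I₂/I⁻ couple is the cathode and 2H⁺/H₂ is the anode.
E°cell = +0.54 − (+0.00) = +0.54 V; balancing electrons gives n = 2.
ΔG° = −nFE°cell = −(2)(96500)(+0.54) J/mol = −104 kJ/mol.

−104 kJ/mol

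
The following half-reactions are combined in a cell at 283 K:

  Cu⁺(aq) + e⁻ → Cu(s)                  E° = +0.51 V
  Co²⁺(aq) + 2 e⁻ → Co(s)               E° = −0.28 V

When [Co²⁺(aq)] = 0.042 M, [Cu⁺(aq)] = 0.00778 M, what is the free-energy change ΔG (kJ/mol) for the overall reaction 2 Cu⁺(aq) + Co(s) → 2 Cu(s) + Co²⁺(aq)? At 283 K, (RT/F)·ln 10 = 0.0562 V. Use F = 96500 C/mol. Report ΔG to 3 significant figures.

The standard cell potential is +0.51 − (−0.28) = +0.79 V, with n = 2 electrons in the balanced equation.
Q = [Co²⁺(aq)] / [Cu⁺(aq)]^2 = 694, so log Q = 2.841 and E = +0.79 − (0.0562/2)(2.841) = +0.7102 V.
Then ΔG = −nFE = −2 × 96500 × +0.7102 J/mol = −137 kJ/mol.

−137 kJ/mol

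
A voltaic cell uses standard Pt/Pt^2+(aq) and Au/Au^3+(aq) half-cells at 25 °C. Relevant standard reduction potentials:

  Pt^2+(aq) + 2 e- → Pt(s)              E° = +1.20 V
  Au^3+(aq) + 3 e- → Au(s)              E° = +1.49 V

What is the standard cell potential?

Of the two couples in this cell, the one with the more positive reduction potential is reduced at the cathode: here that is Au³⁺/Au (+1.49 V); Pt²⁺/Pt (+1.20 V) is the anode.
E°cell = E°(cathode) − E°(anode) = +1.49 − (+1.20) = +0.29 V.

+0.29 V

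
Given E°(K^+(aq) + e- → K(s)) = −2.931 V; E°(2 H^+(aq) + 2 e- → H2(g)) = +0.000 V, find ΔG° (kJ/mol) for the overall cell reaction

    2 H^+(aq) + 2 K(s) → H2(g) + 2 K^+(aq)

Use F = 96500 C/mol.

−566 kJ/mol

In the reaction as written H^+(aq) is reduced, so the 2H⁺/H₂ couple is the cathode and K⁺/K is the anode.
E°cell = +0.000 − (−2.931) = +2.931 V; balancing electrons gives n = 2.
ΔG° = −nFE°cell = −(2)(96500)(+2.931) J/mol = −566 kJ/mol.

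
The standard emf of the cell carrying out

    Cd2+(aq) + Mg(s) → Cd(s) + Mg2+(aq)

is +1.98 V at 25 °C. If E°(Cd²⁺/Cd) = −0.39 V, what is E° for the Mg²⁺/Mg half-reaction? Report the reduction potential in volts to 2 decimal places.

In the reaction as written the Cd²⁺/Cd couple is reduced (cathode) and Mg²⁺/Mg is oxidized (anode), so E°cell = E°(Cd²⁺/Cd) − E°(Mg²⁺/Mg).
E°(Mg²⁺/Mg) = E°(cathode) − E°cell = −0.39 − (+1.98) = −2.37 V.

−2.37 V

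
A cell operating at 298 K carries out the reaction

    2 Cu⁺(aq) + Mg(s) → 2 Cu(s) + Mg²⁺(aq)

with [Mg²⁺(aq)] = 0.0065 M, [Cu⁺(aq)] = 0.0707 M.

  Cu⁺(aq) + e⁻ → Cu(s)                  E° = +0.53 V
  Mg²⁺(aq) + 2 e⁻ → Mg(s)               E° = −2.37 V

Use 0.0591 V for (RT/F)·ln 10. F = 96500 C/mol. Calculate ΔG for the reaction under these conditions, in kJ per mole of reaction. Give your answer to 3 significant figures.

−559 kJ/mol

E°cell = +0.53 − (−2.37) = +2.90 V; the balanced reaction transfers n = 2 electrons.
Here Q = [Mg²⁺(aq)] / [Cu⁺(aq)]^2 = 1.3 (log Q = 0.114), giving E = +2.90 − (0.0591/2)·(0.114) = +2.8966 V.
Finally ΔG = −nFE = −(2)(96500 C/mol)(+2.8966 V) = −559 kJ/mol.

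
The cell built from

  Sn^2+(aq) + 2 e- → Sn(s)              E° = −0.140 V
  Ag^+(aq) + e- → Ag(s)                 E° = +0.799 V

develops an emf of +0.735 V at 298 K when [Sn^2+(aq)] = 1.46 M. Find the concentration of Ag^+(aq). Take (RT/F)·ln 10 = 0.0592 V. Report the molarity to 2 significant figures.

With Ag⁺/Ag at the cathode and Sn²⁺/Sn at the anode, E°cell = +0.799 − (−0.140) = +0.939 V (n = 2).
Rearranging E = E° − (0.0592/n)·log Q gives log Q = 2(+0.939 − (+0.735))/0.0592 = 6.892.
Balancing electrons gives 2 Ag^+(aq) + Sn(s) → 2 Ag(s) + Sn^2+(aq); thus Q = [Sn^2+(aq)] / [Ag^+(aq)]^2.
Solving for the unknown gives log [Ag^+(aq)] = −3.364, so [Ag^+(aq)] ≈ 0.00043 M.

0.00043 M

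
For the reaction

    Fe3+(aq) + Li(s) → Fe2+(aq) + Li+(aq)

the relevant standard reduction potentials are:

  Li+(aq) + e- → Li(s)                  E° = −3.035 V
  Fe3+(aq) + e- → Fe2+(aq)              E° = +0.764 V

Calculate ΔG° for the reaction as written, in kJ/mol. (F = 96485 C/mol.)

−367 kJ/mol

In the reaction as written Fe3+(aq) is reduced, so the Fe³⁺/Fe²⁺ couple is the cathode and Li⁺/Li is the anode.
E°cell = +0.764 − (−3.035) = +3.799 V; balancing electrons gives n = 1.
ΔG° = −nFE°cell = −(1)(96485)(+3.799) J/mol = −367 kJ/mol.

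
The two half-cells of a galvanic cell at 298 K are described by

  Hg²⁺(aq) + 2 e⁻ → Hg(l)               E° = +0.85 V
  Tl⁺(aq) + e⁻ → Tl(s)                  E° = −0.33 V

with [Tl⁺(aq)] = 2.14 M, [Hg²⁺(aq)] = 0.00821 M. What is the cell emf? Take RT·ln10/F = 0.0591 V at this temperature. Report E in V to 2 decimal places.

+1.10 V

Since E°(Hg²⁺/Hg) > E°(Tl⁺/Tl), Hg²⁺/Hg serves as the cathode.
E°cell = +0.85 − (−0.33) = +1.18 V, with n = 2 electrons transferred.
The balanced reaction is Hg²⁺(aq) + 2 Tl(s) → Hg(l) + 2 Tl⁺(aq), so Q = [Tl⁺(aq)]^2 / [Hg²⁺(aq)] = 558 and log Q = 2.746.
By the Nernst equation, E = +1.18 − (0.0591/2)·(2.746) = +1.10 V.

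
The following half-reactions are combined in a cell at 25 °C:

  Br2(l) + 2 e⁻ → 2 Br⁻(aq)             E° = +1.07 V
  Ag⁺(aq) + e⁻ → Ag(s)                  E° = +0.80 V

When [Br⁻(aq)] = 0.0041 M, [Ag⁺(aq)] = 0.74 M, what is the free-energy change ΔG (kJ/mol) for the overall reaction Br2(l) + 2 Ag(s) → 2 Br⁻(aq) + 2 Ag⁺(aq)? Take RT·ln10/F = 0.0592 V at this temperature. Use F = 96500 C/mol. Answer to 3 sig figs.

−80.9 kJ/mol

The standard cell potential is +1.07 − (+0.80) = +0.27 V, with n = 2 electrons in the balanced equation.
Q = [Br⁻(aq)]^2·[Ag⁺(aq)]^2 = 9.21×10^−6, so log Q = −5.036 and E = +0.27 − (0.0592/2)(−5.036) = +0.4191 V.
ΔG = −nFE = −(2)(96500)(+0.4191) J/mol = −80.9 kJ/mol.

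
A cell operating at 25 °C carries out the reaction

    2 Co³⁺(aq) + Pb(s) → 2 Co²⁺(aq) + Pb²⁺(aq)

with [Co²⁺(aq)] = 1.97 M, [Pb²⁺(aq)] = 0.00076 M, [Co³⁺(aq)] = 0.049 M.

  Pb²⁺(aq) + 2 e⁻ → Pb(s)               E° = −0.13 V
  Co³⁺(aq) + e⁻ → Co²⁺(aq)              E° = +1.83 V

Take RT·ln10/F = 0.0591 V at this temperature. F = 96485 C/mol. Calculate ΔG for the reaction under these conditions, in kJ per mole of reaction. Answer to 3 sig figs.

−378 kJ/mol

With Co³⁺/Co²⁺ reduced at the cathode, E°cell = +1.83 − (−0.13) = +1.96 V and n = 2.
Q = ([Co²⁺(aq)]^2·[Pb²⁺(aq)]) / [Co³⁺(aq)]^2 = 1.23, so log Q = 0.089 and E = +1.96 − (0.0591/2)(0.089) = +1.9574 V.
Then ΔG = −nFE = −2 × 96485 × +1.9574 J/mol = −378 kJ/mol.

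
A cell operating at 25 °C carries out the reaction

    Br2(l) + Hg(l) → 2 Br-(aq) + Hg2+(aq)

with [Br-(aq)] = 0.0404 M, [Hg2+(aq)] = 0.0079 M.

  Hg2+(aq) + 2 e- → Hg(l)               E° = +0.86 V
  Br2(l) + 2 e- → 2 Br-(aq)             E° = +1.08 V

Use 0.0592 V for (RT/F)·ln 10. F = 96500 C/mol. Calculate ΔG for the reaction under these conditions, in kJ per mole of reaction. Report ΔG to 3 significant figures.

−70.4 kJ/mol

The standard cell potential is +1.08 − (+0.86) = +0.22 V, with n = 2 electrons in the balanced equation.
Q = [Br-(aq)]^2·[Hg2+(aq)] = 1.29×10^−5, so log Q = −4.890 and E = +0.22 − (0.0592/2)(−4.890) = +0.3647 V.
Finally ΔG = −nFE = −(2)(96500 C/mol)(+0.3647 V) = −70.4 kJ/mol.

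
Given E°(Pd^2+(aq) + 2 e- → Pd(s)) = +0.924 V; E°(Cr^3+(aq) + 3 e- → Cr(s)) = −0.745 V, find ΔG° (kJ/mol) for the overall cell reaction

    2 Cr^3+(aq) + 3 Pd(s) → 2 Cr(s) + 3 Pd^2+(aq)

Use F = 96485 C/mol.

In the reaction as written Cr^3+(aq) is reduced, so the Cr³⁺/Cr couple is the cathode and Pd²⁺/Pd is the anode.
E°cell = −0.745 − (+0.924) = −1.669 V; balancing electrons gives n = 6.
ΔG° = −nFE°cell = −(6)(96485)(−1.669) J/mol = +966 kJ/mol.

+966 kJ/mol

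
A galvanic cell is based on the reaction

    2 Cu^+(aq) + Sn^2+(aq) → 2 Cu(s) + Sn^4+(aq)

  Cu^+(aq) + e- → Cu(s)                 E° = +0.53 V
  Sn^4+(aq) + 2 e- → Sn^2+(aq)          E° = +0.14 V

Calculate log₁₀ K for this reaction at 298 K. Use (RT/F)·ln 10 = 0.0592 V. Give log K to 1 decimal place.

The Cu⁺/Cu couple is reduced (cathode); E°cell = +0.53 − (+0.14) = +0.39 V with n = 2.
At equilibrium E = 0, so log K = nE°cell / 0.0592 = (2)(+0.39) / 0.0592 = 13.2.

log K = 13.2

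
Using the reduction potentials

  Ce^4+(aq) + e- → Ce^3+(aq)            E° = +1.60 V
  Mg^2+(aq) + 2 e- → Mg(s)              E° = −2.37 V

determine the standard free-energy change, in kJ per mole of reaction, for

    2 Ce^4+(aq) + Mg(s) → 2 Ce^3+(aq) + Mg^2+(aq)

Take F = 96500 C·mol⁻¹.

In the reaction as written Ce^4+(aq) is reduced, so the Ce⁴⁺/Ce³⁺ couple is the cathode and Mg²⁺/Mg is the anode.
E°cell = +1.60 − (−2.37) = +3.97 V; balancing electrons gives n = 2.
ΔG° = −nFE°cell = −(2)(96500)(+3.97) J/mol = −766 kJ/mol.

−766 kJ/mol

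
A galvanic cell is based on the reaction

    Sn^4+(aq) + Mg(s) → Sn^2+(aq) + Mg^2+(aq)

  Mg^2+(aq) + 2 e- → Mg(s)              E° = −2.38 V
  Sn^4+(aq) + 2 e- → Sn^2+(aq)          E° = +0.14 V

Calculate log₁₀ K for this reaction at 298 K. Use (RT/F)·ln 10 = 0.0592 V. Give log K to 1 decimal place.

The Sn⁴⁺/Sn²⁺ couple is reduced (cathode); E°cell = +0.14 − (−2.38) = +2.52 V with n = 2.
At equilibrium E = 0, so log K = nE°cell / 0.0592 = (2)(+2.52) / 0.0592 = 85.1.

log K = 85.1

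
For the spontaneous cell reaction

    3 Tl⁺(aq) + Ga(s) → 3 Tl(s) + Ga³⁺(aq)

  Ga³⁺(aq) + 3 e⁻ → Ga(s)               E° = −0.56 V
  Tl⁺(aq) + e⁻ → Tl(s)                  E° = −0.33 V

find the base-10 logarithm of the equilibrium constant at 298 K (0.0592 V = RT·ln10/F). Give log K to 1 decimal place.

log K = 11.7

The Tl⁺/Tl couple is reduced (cathode); E°cell = −0.33 − (−0.56) = +0.23 V with n = 3.
At equilibrium E = 0, so log K = nE°cell / 0.0592 = (3)(+0.23) / 0.0592 = 11.7.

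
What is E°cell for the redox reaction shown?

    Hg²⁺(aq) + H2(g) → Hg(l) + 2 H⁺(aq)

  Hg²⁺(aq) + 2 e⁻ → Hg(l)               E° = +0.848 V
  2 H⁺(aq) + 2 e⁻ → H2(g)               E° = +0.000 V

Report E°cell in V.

+0.848 V

In the reaction as written, Hg²⁺(aq) is reduced (cathode) and H⁺(aq) is produced by oxidation at the anode.
E°cell = E°(cathode) − E°(anode) = +0.848 − (+0.000) = +0.848 V.
The positive value indicates the reaction is spontaneous as written.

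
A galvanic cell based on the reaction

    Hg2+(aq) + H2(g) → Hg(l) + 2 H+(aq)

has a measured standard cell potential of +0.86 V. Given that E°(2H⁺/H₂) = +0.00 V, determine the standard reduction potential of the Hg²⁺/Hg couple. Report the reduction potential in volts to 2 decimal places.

+0.86 V

In the reaction as written the Hg²⁺/Hg couple is reduced (cathode) and 2H⁺/H₂ is oxidized (anode), so E°cell = E°(Hg²⁺/Hg) − E°(2H⁺/H₂).
E°(Hg²⁺/Hg) = E°cell + E°(anode) = +0.86 + (+0.00) = +0.86 V.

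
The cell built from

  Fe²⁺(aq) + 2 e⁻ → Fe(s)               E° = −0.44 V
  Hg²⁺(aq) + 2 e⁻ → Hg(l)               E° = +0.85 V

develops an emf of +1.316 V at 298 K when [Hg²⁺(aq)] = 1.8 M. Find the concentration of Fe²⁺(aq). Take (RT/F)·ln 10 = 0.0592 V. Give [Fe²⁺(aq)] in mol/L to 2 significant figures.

0.24 M

With Hg²⁺/Hg at the cathode and Fe²⁺/Fe at the anode, E°cell = +0.85 − (−0.44) = +1.29 V (n = 2).
Rearranging E = E° − (0.0592/n)·log Q gives log Q = 2(+1.29 − (+1.316))/0.0592 = −0.878.
The balanced reaction is Hg²⁺(aq) + Fe(s) → Hg(l) + Fe²⁺(aq), so Q = [Fe²⁺(aq)] / [Hg²⁺(aq)].
Isolating [Fe²⁺(aq)] in Q = 10^{−0.878} yields log [Fe²⁺(aq)] = −0.623, i.e. 0.24 M.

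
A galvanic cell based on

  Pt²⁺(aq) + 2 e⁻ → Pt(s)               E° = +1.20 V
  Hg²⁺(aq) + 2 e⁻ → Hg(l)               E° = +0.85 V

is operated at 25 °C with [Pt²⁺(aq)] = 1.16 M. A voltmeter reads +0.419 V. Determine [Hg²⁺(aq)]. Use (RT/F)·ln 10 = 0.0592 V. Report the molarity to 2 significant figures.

The Pt²⁺/Pt couple has the larger reduction potential, so it is the cathode: E°cell = +1.20 − (+0.85) = +0.35 V and n = 2.
Rearranging E = E° − (0.0592/n)·log Q gives log Q = 2(+0.35 − (+0.419))/0.0592 = −2.331.
For Pt²⁺(aq) + Hg(l) → Pt(s) + Hg²⁺(aq), the reaction quotient is Q = [Hg²⁺(aq)] / [Pt²⁺(aq)].
Isolating [Hg²⁺(aq)] in Q = 10^{−2.331} yields log [Hg²⁺(aq)] = −2.267, i.e. 0.0054 M.

0.0054 M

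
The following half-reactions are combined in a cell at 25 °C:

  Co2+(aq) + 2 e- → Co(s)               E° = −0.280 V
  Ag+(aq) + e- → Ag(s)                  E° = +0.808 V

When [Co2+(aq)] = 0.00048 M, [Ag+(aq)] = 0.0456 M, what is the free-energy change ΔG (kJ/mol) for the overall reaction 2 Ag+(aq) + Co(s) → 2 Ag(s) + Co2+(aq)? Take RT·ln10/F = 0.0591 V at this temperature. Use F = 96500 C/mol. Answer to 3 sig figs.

−214 kJ/mol

With Ag⁺/Ag reduced at the cathode, E°cell = +0.808 − (−0.280) = +1.088 V and n = 2.
The reaction quotient is [Co2+(aq)] / [Ag+(aq)]^2 = 0.231; by Nernst, E = +1.088 − (0.0591/2)(−0.637) = +1.1068 V.
ΔG = −nFE = −(2)(96500)(+1.1068) J/mol = −214 kJ/mol.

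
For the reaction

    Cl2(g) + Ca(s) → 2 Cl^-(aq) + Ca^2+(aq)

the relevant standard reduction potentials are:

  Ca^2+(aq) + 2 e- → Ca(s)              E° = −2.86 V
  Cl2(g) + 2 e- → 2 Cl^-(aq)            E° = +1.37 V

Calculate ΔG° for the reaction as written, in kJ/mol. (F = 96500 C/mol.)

In the reaction as written Cl2(g) is reduced, so the Cl₂/Cl⁻ couple is the cathode and Ca²⁺/Ca is the anode.
E°cell = +1.37 − (−2.86) = +4.23 V; balancing electrons gives n = 2.
ΔG° = −nFE°cell = −(2)(96500)(+4.23) J/mol = −816 kJ/mol.

−816 kJ/mol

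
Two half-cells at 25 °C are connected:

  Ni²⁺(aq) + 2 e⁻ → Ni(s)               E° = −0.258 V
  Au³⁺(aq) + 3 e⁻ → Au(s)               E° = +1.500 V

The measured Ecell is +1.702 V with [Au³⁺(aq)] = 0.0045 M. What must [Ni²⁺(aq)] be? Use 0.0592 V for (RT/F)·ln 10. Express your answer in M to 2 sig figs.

Au³⁺/Au is the cathode (higher E°); E°cell = +1.500 − (−0.258) = +1.758 V with n = 6.
From the Nernst equation, log Q = n(E° − E)/0.0592 = 6·(+1.758 − (+1.702))/0.0592 = 5.676.
Balancing electrons gives 2 Au³⁺(aq) + 3 Ni(s) → 2 Au(s) + 3 Ni²⁺(aq); thus Q = [Ni²⁺(aq)]^3 / [Au³⁺(aq)]^2.
Isolating [Ni²⁺(aq)] in Q = 10^{5.676} yields log [Ni²⁺(aq)] = 0.327, i.e. 2.1 M.

2.1 M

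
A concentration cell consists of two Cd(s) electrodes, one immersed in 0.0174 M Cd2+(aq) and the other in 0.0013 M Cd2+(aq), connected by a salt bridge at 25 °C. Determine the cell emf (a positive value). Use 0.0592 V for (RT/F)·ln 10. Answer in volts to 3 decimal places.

0.033 V

For a concentration cell E°cell = 0, since both electrodes use the same couple.
The compartment with the higher Cd2+(aq) concentration (0.0174 M) acts as the cathode; ions are reduced there and produced at the dilute (0.0013 M) anode.
With n = 2, Ecell = −(0.0592/2)·log([dilute]/[conc]) = −(0.0592/2)·log(0.0013/0.0174) = +0.033 V.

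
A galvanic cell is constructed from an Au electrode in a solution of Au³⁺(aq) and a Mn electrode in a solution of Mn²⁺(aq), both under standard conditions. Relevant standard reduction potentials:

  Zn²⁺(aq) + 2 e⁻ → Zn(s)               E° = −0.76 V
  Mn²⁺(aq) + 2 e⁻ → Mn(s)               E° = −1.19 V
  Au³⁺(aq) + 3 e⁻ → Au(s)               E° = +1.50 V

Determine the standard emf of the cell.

The Au³⁺/Au couple has the higher E°, so Au ion is reduced (cathode) and Mn is oxidized (anode).
E°cell = E°(cathode) − E°(anode) = +1.50 − (−1.19) = +2.69 V.

+2.69 V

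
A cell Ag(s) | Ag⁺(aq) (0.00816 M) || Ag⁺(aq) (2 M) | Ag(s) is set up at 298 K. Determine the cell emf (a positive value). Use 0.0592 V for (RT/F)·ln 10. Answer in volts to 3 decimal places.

For a concentration cell E°cell = 0, since both electrodes use the same couple.
The compartment with the higher Ag⁺(aq) concentration (2 M) acts as the cathode; ions are reduced there and produced at the dilute (0.00816 M) anode.
With n = 1, Ecell = −(0.0592/1)·log([dilute]/[conc]) = −(0.0592/1)·log(0.00816/2) = +0.141 V.

0.141 V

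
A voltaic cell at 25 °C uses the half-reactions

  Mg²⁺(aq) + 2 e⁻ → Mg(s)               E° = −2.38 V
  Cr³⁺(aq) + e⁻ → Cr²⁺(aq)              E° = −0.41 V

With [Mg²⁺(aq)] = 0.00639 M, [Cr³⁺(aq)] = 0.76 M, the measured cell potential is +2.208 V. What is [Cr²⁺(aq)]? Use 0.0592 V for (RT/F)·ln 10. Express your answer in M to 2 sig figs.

Cr³⁺/Cr²⁺ is the cathode (higher E°); E°cell = −0.41 − (−2.38) = +1.97 V with n = 2.
Rearranging E = E° − (0.0592/n)·log Q gives log Q = 2(+1.97 − (+2.208))/0.0592 = −8.041.
The balanced reaction is 2 Cr³⁺(aq) + Mg(s) → 2 Cr²⁺(aq) + Mg²⁺(aq), so Q = ([Cr²⁺(aq)]^2·[Mg²⁺(aq)]) / [Cr³⁺(aq)]^2.
Substituting the known concentrations and solving, log [Cr²⁺(aq)] = −3.042 and [Cr²⁺(aq)] = 0.00091 M.

0.00091 M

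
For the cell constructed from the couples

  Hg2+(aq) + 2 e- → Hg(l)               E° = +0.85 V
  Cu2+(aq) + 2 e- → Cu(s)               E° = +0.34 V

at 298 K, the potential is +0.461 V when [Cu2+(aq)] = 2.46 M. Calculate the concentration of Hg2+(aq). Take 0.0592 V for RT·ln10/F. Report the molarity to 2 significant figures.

Hg²⁺/Hg is the cathode (higher E°); E°cell = +0.85 − (+0.34) = +0.51 V with n = 2.
From the Nernst equation, log Q = n(E° − E)/0.0592 = 2·(+0.51 − (+0.461))/0.0592 = 1.655.
The balanced reaction is Hg2+(aq) + Cu(s) → Hg(l) + Cu2+(aq), so Q = [Cu2+(aq)] / [Hg2+(aq)].
Isolating [Hg2+(aq)] in Q = 10^{1.655} yields log [Hg2+(aq)] = −1.264, i.e. 0.054 M.

0.054 M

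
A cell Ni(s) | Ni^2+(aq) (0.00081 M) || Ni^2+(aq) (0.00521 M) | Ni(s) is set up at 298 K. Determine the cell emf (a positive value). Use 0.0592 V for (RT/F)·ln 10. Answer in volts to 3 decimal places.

For a concentration cell E°cell = 0, since both electrodes use the same couple.
The compartment with the higher Ni^2+(aq) concentration (0.00521 M) acts as the cathode; ions are reduced there and produced at the dilute (0.00081 M) anode.
With n = 2, Ecell = −(0.0592/2)·log([dilute]/[conc]) = −(0.0592/2)·log(0.00081/0.00521) = +0.024 V.

0.024 V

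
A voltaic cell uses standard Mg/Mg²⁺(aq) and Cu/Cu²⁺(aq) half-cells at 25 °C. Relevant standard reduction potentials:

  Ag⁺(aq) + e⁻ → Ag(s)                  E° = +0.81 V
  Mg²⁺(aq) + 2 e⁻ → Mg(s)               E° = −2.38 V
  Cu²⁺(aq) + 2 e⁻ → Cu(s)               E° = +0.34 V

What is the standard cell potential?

+2.72 V

The Cu²⁺/Cu couple has the higher E°, so Cu ion is reduced (cathode) and Mg is oxidized (anode).
E°cell = E°(cathode) − E°(anode) = +0.34 − (−2.38) = +2.72 V.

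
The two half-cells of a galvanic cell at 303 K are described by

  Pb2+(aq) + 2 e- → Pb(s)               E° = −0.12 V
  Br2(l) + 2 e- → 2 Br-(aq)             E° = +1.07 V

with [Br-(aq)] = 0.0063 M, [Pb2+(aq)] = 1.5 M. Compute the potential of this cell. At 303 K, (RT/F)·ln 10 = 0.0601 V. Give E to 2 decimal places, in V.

+1.32 V

Since E°(Br₂/Br⁻) > E°(Pb²⁺/Pb), Br₂/Br⁻ serves as the cathode.
The standard potential is +1.07 − (−0.12) = +1.19 V and the balanced reaction transfers n = 2 electrons.
Balancing gives Br2(l) + Pb(s) → 2 Br-(aq) + Pb2+(aq); hence Q = [Br-(aq)]^2·[Pb2+(aq)] = 5.95×10^−5 (log Q = −4.225).
Applying E = E° − (RT ln10/nF)·log Q gives +1.19 − (0.0601/2)(−4.225) = +1.32 V.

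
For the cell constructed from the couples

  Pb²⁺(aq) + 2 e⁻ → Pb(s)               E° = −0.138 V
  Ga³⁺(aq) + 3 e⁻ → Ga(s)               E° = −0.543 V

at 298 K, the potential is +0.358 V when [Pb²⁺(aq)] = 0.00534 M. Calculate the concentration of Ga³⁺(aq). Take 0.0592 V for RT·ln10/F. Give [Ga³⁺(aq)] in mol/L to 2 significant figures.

0.094 M

Pb²⁺/Pb is the cathode (higher E°); E°cell = −0.138 − (−0.543) = +0.405 V with n = 6.
From the Nernst equation, log Q = n(E° − E)/0.0592 = 6·(+0.405 − (+0.358))/0.0592 = 4.764.
For 3 Pb²⁺(aq) + 2 Ga(s) → 3 Pb(s) + 2 Ga³⁺(aq), the reaction quotient is Q = [Ga³⁺(aq)]^2 / [Pb²⁺(aq)]^3.
Substituting the known concentrations and solving, log [Ga³⁺(aq)] = −1.027 and [Ga³⁺(aq)] = 0.094 M.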